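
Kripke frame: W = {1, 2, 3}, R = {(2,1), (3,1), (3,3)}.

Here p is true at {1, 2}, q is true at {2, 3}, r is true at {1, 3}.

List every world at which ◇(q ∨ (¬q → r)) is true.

1: no successors, so ◇(q ∨ (¬q → r)) fails. ✗
2: successors {1}; q ∨ (¬q → r) there: 1:T. ✓
3: successors {1, 3}; q ∨ (¬q → r) there: 1:T, 3:T. ✓

{2, 3}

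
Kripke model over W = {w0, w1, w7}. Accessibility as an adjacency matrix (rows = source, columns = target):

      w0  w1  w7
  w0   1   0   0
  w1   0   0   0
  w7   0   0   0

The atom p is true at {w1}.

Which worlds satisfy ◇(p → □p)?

{w0}

w0: successors {w0}; p → □p there: w0:T. ✓
w1: no successors, so ◇(p → □p) fails. ✗
w7: no successors, so ◇(p → □p) fails. ✗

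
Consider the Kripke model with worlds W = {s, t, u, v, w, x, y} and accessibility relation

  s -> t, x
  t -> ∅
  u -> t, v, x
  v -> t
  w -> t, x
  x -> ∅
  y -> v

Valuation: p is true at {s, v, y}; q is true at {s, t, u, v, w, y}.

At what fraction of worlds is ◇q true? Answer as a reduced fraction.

5/7

s: successors {t, x}; q there: t:T, x:F. ✓
t: no successors, so ◇q fails. ✗
u: successors {t, v, x}; q there: t:T, v:T, x:F. ✓
v: successors {t}; q there: t:T. ✓
w: successors {t, x}; q there: t:T, x:F. ✓
x: no successors, so ◇q fails. ✗
y: successors {v}; q there: v:T. ✓
That's 5 of 7 worlds, so 5/7.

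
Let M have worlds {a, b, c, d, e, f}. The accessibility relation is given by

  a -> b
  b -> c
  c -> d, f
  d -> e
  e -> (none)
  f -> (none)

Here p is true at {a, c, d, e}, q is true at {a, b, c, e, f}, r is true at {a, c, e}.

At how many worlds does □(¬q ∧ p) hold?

a: successors {b}; ¬q ∧ p there: b:F. ✗
b: successors {c}; ¬q ∧ p there: c:F. ✗
c: successors {d, f}; ¬q ∧ p there: d:T, f:F. ✗
d: successors {e}; ¬q ∧ p there: e:F. ✗
e: no successors, so □(¬q ∧ p) holds vacuously. ✓
f: no successors, so □(¬q ∧ p) holds vacuously. ✓
Satisfying worlds: {e, f}.

2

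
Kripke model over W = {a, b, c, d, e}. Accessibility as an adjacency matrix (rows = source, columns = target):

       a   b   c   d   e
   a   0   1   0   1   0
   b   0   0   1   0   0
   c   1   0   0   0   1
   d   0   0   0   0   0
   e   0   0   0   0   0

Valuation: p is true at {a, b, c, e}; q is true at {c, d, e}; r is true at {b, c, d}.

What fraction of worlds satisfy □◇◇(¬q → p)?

a: successors {b, d}; ◇◇(¬q → p) there: b:T, d:F. ✗
b: successors {c}; ◇◇(¬q → p) there: c:T. ✓
c: successors {a, e}; ◇◇(¬q → p) there: a:T, e:F. ✗
d: no successors, so □◇◇(¬q → p) holds vacuously. ✓
e: no successors, so □◇◇(¬q → p) holds vacuously. ✓
That's 3 of 5 worlds, so 3/5.

3/5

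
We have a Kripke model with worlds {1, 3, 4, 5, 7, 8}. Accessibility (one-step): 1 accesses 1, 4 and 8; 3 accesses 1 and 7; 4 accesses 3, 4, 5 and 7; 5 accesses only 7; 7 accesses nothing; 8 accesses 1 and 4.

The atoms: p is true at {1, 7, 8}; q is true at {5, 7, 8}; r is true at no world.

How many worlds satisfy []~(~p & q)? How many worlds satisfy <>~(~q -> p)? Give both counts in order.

5 and 3

For []~(~p & q):
1: successors {1, 4, 8}; ~(~p & q) there: 1:T, 4:T, 8:T. ✓
3: successors {1, 7}; ~(~p & q) there: 1:T, 7:T. ✓
4: successors {3, 4, 5, 7}; ~(~p & q) there: 3:T, 4:T, 5:F, 7:T. ✗
5: successors {7}; ~(~p & q) there: 7:T. ✓
7: no successors, so []~(~p & q) holds vacuously. ✓
8: successors {1, 4}; ~(~p & q) there: 1:T, 4:T. ✓
— 5 worlds.
For <>~(~q -> p):
1: successors {1, 4, 8}; ~(~q -> p) there: 1:F, 4:T, 8:F. ✓
3: successors {1, 7}; ~(~q -> p) there: 1:F, 7:F. ✗
4: successors {3, 4, 5, 7}; ~(~q -> p) there: 3:T, 4:T, 5:F, 7:F. ✓
5: successors {7}; ~(~q -> p) there: 7:F. ✗
7: no successors, so <>~(~q -> p) fails. ✗
8: successors {1, 4}; ~(~q -> p) there: 1:F, 4:T. ✓
— 3 worlds.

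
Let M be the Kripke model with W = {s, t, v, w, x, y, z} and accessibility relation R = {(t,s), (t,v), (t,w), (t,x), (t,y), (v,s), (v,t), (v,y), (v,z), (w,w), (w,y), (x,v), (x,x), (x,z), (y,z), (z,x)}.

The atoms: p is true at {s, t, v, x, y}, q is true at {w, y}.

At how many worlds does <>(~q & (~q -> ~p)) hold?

3

s: no successors, so <>(~q & (~q -> ~p)) fails. ✗
t: successors {s, v, w, x, y}; ~q & (~q -> ~p) there: s:F, v:F, w:F, x:F, y:F. ✗
v: successors {s, t, y, z}; ~q & (~q -> ~p) there: s:F, t:F, y:F, z:T. ✓
w: successors {w, y}; ~q & (~q -> ~p) there: w:F, y:F. ✗
x: successors {v, x, z}; ~q & (~q -> ~p) there: v:F, x:F, z:T. ✓
y: successors {z}; ~q & (~q -> ~p) there: z:T. ✓
z: successors {x}; ~q & (~q -> ~p) there: x:F. ✗
Satisfying worlds: {v, x, y}.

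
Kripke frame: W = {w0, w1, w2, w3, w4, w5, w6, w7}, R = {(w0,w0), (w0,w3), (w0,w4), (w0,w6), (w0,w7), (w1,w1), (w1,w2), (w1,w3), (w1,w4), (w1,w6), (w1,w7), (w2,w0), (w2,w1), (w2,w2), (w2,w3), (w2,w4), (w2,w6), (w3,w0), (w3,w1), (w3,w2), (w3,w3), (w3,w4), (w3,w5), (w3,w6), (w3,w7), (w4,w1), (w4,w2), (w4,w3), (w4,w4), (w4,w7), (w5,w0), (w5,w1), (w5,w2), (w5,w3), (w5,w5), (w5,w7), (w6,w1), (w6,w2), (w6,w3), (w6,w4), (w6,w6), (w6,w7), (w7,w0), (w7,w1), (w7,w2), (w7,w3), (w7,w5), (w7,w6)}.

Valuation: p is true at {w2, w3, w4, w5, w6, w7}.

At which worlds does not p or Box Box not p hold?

{w0, w1}

w0: not p is T, Box Box not p is F. ✓
w1: not p is T, Box Box not p is F. ✓
w2: not p is F, Box Box not p is F. ✗
w3: not p is F, Box Box not p is F. ✗
w4: not p is F, Box Box not p is F. ✗
w5: not p is F, Box Box not p is F. ✗
w6: not p is F, Box Box not p is F. ✗
w7: not p is F, Box Box not p is F. ✗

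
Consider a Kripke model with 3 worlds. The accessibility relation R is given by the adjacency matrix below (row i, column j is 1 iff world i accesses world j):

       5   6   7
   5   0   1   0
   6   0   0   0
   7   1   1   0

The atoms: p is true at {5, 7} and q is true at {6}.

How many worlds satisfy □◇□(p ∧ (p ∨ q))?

5: successors {6}; ◇□(p ∧ (p ∨ q)) there: 6:F. ✗
6: no successors, so □◇□(p ∧ (p ∨ q)) holds vacuously. ✓
7: successors {5, 6}; ◇□(p ∧ (p ∨ q)) there: 5:T, 6:F. ✗
Satisfying worlds: {6}.

1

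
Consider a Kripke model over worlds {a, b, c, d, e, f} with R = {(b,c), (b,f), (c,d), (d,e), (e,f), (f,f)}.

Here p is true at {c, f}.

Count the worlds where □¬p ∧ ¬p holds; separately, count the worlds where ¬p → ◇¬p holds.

2 and 3

For □¬p ∧ ¬p:
a: □¬p is T, ¬p is T. ✓
b: □¬p is F, ¬p is T. ✗
c: □¬p is T, ¬p is F. ✗
d: □¬p is T, ¬p is T. ✓
e: □¬p is F, ¬p is T. ✗
f: □¬p is F, ¬p is F. ✗
— 2 worlds.
For ¬p → ◇¬p:
a: ¬p is T, ◇¬p is F. ✗
b: ¬p is T, ◇¬p is F. ✗
c: ¬p is F, ◇¬p is T. ✓
d: ¬p is T, ◇¬p is T. ✓
e: ¬p is T, ◇¬p is F. ✗
f: ¬p is F, ◇¬p is F. ✓
— 3 worlds.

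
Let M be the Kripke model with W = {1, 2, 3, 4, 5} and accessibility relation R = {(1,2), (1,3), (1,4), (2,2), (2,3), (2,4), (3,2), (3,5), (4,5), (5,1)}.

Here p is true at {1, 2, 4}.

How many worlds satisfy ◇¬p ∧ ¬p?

1

1: ◇¬p is T, ¬p is F. ✗
2: ◇¬p is T, ¬p is F. ✗
3: ◇¬p is T, ¬p is T. ✓
4: ◇¬p is T, ¬p is F. ✗
5: ◇¬p is F, ¬p is T. ✗
Satisfying worlds: {3}.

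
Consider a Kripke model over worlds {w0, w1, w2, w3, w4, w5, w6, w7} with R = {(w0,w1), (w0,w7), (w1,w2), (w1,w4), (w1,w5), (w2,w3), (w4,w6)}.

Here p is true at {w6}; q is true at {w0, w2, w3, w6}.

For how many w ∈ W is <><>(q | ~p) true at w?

2

w0: successors {w1, w7}; <>(q | ~p) there: w1:T, w7:F. ✓
w1: successors {w2, w4, w5}; <>(q | ~p) there: w2:T, w4:T, w5:F. ✓
w2: successors {w3}; <>(q | ~p) there: w3:F. ✗
w3: no successors, so <><>(q | ~p) fails. ✗
w4: successors {w6}; <>(q | ~p) there: w6:F. ✗
w5: no successors, so <><>(q | ~p) fails. ✗
w6: no successors, so <><>(q | ~p) fails. ✗
w7: no successors, so <><>(q | ~p) fails. ✗
Satisfying worlds: {w0, w1}.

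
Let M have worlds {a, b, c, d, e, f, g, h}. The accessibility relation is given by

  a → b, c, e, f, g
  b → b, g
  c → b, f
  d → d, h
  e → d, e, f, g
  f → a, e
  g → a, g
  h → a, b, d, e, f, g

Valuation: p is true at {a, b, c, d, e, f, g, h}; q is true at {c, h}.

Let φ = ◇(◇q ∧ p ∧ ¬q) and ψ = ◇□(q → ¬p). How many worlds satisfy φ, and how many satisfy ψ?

For ◇(◇q ∧ p ∧ ¬q):
a: successors {b, c, e, f, g}; ◇q ∧ p ∧ ¬q there: b:F, c:F, e:F, f:F, g:F. ✗
b: successors {b, g}; ◇q ∧ p ∧ ¬q there: b:F, g:F. ✗
c: successors {b, f}; ◇q ∧ p ∧ ¬q there: b:F, f:F. ✗
d: successors {d, h}; ◇q ∧ p ∧ ¬q there: d:T, h:F. ✓
e: successors {d, e, f, g}; ◇q ∧ p ∧ ¬q there: d:T, e:F, f:F, g:F. ✓
f: successors {a, e}; ◇q ∧ p ∧ ¬q there: a:T, e:F. ✓
g: successors {a, g}; ◇q ∧ p ∧ ¬q there: a:T, g:F. ✓
h: successors {a, b, d, e, f, g}; ◇q ∧ p ∧ ¬q there: a:T, b:F, d:T, e:F, f:F, g:F. ✓
— 5 worlds.
For ◇□(q → ¬p):
a: successors {b, c, e, f, g}; □(q → ¬p) there: b:T, c:T, e:T, f:T, g:T. ✓
b: successors {b, g}; □(q → ¬p) there: b:T, g:T. ✓
c: successors {b, f}; □(q → ¬p) there: b:T, f:T. ✓
d: successors {d, h}; □(q → ¬p) there: d:F, h:T. ✓
e: successors {d, e, f, g}; □(q → ¬p) there: d:F, e:T, f:T, g:T. ✓
f: successors {a, e}; □(q → ¬p) there: a:F, e:T. ✓
g: successors {a, g}; □(q → ¬p) there: a:F, g:T. ✓
h: successors {a, b, d, e, f, g}; □(q → ¬p) there: a:F, b:T, d:F, e:T, f:T, g:T. ✓
— 8 worlds.

5 and 8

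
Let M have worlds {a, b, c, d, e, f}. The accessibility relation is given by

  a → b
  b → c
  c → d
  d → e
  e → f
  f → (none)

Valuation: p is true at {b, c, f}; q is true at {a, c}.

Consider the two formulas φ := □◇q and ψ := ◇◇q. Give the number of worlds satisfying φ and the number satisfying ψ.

2 and 1

For □◇q:
a: successors {b}; ◇q there: b:T. ✓
b: successors {c}; ◇q there: c:F. ✗
c: successors {d}; ◇q there: d:F. ✗
d: successors {e}; ◇q there: e:F. ✗
e: successors {f}; ◇q there: f:F. ✗
f: no successors, so □◇q holds vacuously. ✓
— 2 worlds.
For ◇◇q:
a: successors {b}; ◇q there: b:T. ✓
b: successors {c}; ◇q there: c:F. ✗
c: successors {d}; ◇q there: d:F. ✗
d: successors {e}; ◇q there: e:F. ✗
e: successors {f}; ◇q there: f:F. ✗
f: no successors, so ◇◇q fails. ✗
— 1 world.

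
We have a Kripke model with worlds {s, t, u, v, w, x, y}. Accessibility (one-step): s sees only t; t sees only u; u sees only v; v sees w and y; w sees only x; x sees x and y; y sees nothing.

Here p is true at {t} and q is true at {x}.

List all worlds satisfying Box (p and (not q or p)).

{s, y}

s: successors {t}; p and (not q or p) there: t:T. ✓
t: successors {u}; p and (not q or p) there: u:F. ✗
u: successors {v}; p and (not q or p) there: v:F. ✗
v: successors {w, y}; p and (not q or p) there: w:F, y:F. ✗
w: successors {x}; p and (not q or p) there: x:F. ✗
x: successors {x, y}; p and (not q or p) there: x:F, y:F. ✗
y: no successors, so Box (p and (not q or p)) holds vacuously. ✓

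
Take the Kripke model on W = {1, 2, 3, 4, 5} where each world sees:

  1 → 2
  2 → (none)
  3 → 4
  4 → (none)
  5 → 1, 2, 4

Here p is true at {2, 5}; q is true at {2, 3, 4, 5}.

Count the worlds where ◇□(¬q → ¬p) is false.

1: successors {2}; □(¬q → ¬p) there: 2:T. ✓
2: no successors, so ◇□(¬q → ¬p) fails. ✗
3: successors {4}; □(¬q → ¬p) there: 4:T. ✓
4: no successors, so ◇□(¬q → ¬p) fails. ✗
5: successors {1, 2, 4}; □(¬q → ¬p) there: 1:T, 2:T, 4:T. ✓
Satisfying worlds: {1, 3, 5}.
So ◇□(¬q → ¬p) fails at the other 2 worlds.

2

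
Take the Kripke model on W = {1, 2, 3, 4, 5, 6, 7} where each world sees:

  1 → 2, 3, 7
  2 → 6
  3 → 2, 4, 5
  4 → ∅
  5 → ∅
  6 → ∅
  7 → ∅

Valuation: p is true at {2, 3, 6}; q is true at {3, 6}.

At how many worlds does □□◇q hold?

1: successors {2, 3, 7}; □◇q there: 2:F, 3:F, 7:T. ✗
2: successors {6}; □◇q there: 6:T. ✓
3: successors {2, 4, 5}; □◇q there: 2:F, 4:T, 5:T. ✗
4: no successors, so □□◇q holds vacuously. ✓
5: no successors, so □□◇q holds vacuously. ✓
6: no successors, so □□◇q holds vacuously. ✓
7: no successors, so □□◇q holds vacuously. ✓
Satisfying worlds: {2, 4, 5, 6, 7}.

5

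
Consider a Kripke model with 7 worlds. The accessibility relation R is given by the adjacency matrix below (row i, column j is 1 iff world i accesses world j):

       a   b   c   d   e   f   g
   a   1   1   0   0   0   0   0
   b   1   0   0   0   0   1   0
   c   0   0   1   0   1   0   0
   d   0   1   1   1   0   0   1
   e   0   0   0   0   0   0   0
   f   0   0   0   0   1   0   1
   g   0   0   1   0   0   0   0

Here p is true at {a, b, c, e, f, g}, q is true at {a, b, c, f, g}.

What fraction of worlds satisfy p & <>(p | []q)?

a: p is T, <>(p | []q) is T. ✓
b: p is T, <>(p | []q) is T. ✓
c: p is T, <>(p | []q) is T. ✓
d: p is F, <>(p | []q) is T. ✗
e: p is T, <>(p | []q) is F. ✗
f: p is T, <>(p | []q) is T. ✓
g: p is T, <>(p | []q) is T. ✓
That's 5 of 7 worlds, so 5/7.

5/7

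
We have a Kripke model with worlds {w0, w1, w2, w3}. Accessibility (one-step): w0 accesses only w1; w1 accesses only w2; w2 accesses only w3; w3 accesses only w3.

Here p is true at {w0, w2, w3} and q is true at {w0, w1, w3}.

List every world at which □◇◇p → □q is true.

{w0, w2, w3}

w0: □◇◇p is T, □q is T. ✓
w1: □◇◇p is T, □q is F. ✗
w2: □◇◇p is T, □q is T. ✓
w3: □◇◇p is T, □q is T. ✓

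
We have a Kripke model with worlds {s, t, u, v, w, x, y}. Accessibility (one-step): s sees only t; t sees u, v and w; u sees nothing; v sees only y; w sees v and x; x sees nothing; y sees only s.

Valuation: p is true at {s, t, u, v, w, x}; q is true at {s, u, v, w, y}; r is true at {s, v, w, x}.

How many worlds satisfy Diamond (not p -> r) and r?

s: Diamond (not p -> r) is T, r is T. ✓
t: Diamond (not p -> r) is T, r is F. ✗
u: Diamond (not p -> r) is F, r is F. ✗
v: Diamond (not p -> r) is F, r is T. ✗
w: Diamond (not p -> r) is T, r is T. ✓
x: Diamond (not p -> r) is F, r is T. ✗
y: Diamond (not p -> r) is T, r is F. ✗
Satisfying worlds: {s, w}.

2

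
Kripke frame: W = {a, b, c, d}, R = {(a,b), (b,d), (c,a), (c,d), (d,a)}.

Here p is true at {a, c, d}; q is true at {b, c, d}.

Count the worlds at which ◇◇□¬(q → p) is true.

2

a: successors {b}; ◇□¬(q → p) there: b:F. ✗
b: successors {d}; ◇□¬(q → p) there: d:T. ✓
c: successors {a, d}; ◇□¬(q → p) there: a:F, d:T. ✓
d: successors {a}; ◇□¬(q → p) there: a:F. ✗
Satisfying worlds: {b, c}.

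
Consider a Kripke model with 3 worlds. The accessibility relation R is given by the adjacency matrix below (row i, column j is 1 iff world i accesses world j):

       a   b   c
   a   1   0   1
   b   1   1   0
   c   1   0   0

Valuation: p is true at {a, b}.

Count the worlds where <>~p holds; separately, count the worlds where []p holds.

1 and 2

For <>~p:
a: successors {a, c}; ~p there: a:F, c:T. ✓
b: successors {a, b}; ~p there: a:F, b:F. ✗
c: successors {a}; ~p there: a:F. ✗
— 1 world.
For []p:
a: successors {a, c}; p there: a:T, c:F. ✗
b: successors {a, b}; p there: a:T, b:T. ✓
c: successors {a}; p there: a:T. ✓
— 2 worlds.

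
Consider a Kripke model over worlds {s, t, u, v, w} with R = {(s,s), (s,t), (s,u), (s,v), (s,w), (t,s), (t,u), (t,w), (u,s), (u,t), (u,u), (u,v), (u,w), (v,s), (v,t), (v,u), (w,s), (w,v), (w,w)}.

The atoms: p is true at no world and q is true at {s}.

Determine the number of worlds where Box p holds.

s: successors {s, t, u, v, w}; p there: s:F, t:F, u:F, v:F, w:F. ✗
t: successors {s, u, w}; p there: s:F, u:F, w:F. ✗
u: successors {s, t, u, v, w}; p there: s:F, t:F, u:F, v:F, w:F. ✗
v: successors {s, t, u}; p there: s:F, t:F, u:F. ✗
w: successors {s, v, w}; p there: s:F, v:F, w:F. ✗
Satisfying worlds: ∅.

0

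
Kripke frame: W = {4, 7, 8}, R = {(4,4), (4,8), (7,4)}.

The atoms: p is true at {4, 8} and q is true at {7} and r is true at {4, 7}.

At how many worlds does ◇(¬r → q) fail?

1

4: successors {4, 8}; ¬r → q there: 4:T, 8:F. ✓
7: successors {4}; ¬r → q there: 4:T. ✓
8: no successors, so ◇(¬r → q) fails. ✗
Satisfying worlds: {4, 7}.
So ◇(¬r → q) fails at the other 1 world.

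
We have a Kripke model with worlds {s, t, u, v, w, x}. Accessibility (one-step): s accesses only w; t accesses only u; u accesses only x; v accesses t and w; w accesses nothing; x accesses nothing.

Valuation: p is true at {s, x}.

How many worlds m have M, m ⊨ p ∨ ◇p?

3

s: p is T, ◇p is F. ✓
t: p is F, ◇p is F. ✗
u: p is F, ◇p is T. ✓
v: p is F, ◇p is F. ✗
w: p is F, ◇p is F. ✗
x: p is T, ◇p is F. ✓
Satisfying worlds: {s, u, x}.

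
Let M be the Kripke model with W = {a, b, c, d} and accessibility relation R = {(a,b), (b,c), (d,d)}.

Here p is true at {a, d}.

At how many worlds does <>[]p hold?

2

a: successors {b}; []p there: b:F. ✗
b: successors {c}; []p there: c:T. ✓
c: no successors, so <>[]p fails. ✗
d: successors {d}; []p there: d:T. ✓
Satisfying worlds: {b, d}.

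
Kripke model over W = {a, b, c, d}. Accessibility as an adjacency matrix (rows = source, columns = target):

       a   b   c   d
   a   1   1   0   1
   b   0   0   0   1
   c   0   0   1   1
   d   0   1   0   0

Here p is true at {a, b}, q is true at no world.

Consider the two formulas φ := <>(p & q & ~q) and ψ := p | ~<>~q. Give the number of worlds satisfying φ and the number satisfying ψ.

0 and 2

For <>(p & q & ~q):
a: successors {a, b, d}; p & q & ~q there: a:F, b:F, d:F. ✗
b: successors {d}; p & q & ~q there: d:F. ✗
c: successors {c, d}; p & q & ~q there: c:F, d:F. ✗
d: successors {b}; p & q & ~q there: b:F. ✗
— 0 worlds.
For p | ~<>~q:
a: p is T, ~<>~q is F. ✓
b: p is T, ~<>~q is F. ✓
c: p is F, ~<>~q is F. ✗
d: p is F, ~<>~q is F. ✗
— 2 worlds.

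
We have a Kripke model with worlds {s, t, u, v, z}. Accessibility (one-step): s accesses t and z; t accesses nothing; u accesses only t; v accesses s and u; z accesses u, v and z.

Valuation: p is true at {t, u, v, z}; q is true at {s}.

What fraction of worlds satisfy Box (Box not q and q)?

1/5

s: successors {t, z}; Box not q and q there: t:F, z:F. ✗
t: no successors, so Box (Box not q and q) holds vacuously. ✓
u: successors {t}; Box not q and q there: t:F. ✗
v: successors {s, u}; Box not q and q there: s:T, u:F. ✗
z: successors {u, v, z}; Box not q and q there: u:F, v:F, z:F. ✗
That's 1 of 5 worlds, so 1/5.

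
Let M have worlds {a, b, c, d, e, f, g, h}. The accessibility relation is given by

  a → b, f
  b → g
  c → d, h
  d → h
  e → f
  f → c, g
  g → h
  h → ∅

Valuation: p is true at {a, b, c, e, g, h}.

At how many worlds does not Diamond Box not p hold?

a: Diamond Box not p is F. ✓
b: Diamond Box not p is F. ✓
c: Diamond Box not p is T. ✗
d: Diamond Box not p is T. ✗
e: Diamond Box not p is F. ✓
f: Diamond Box not p is F. ✓
g: Diamond Box not p is T. ✗
h: Diamond Box not p is F. ✓
Satisfying worlds: {a, b, e, f, h}.

5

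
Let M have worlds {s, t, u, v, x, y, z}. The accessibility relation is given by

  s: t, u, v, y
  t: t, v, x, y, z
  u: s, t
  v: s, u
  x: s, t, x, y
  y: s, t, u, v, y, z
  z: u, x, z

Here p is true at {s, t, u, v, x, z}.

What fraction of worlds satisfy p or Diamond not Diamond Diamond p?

s: p is T, Diamond not Diamond Diamond p is F. ✓
t: p is T, Diamond not Diamond Diamond p is F. ✓
u: p is T, Diamond not Diamond Diamond p is F. ✓
v: p is T, Diamond not Diamond Diamond p is F. ✓
x: p is T, Diamond not Diamond Diamond p is F. ✓
y: p is F, Diamond not Diamond Diamond p is F. ✗
z: p is T, Diamond not Diamond Diamond p is F. ✓
That's 6 of 7 worlds, so 6/7.

6/7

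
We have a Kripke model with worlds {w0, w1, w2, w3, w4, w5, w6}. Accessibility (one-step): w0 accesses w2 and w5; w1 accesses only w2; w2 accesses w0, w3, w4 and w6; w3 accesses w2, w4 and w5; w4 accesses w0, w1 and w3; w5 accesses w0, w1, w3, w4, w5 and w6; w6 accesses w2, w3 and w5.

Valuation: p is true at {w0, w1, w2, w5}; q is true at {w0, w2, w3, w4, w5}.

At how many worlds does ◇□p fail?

4

w0: successors {w2, w5}; □p there: w2:F, w5:F. ✗
w1: successors {w2}; □p there: w2:F. ✗
w2: successors {w0, w3, w4, w6}; □p there: w0:T, w3:F, w4:F, w6:F. ✓
w3: successors {w2, w4, w5}; □p there: w2:F, w4:F, w5:F. ✗
w4: successors {w0, w1, w3}; □p there: w0:T, w1:T, w3:F. ✓
w5: successors {w0, w1, w3, w4, w5, w6}; □p there: w0:T, w1:T, w3:F, w4:F, w5:F, w6:F. ✓
w6: successors {w2, w3, w5}; □p there: w2:F, w3:F, w5:F. ✗
Satisfying worlds: {w2, w4, w5}.
So ◇□p fails at the other 4 worlds.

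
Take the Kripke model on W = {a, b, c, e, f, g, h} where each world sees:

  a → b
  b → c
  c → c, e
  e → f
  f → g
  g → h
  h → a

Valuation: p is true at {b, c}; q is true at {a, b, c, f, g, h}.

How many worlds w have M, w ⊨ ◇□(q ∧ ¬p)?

a: successors {b}; □(q ∧ ¬p) there: b:F. ✗
b: successors {c}; □(q ∧ ¬p) there: c:F. ✗
c: successors {c, e}; □(q ∧ ¬p) there: c:F, e:T. ✓
e: successors {f}; □(q ∧ ¬p) there: f:T. ✓
f: successors {g}; □(q ∧ ¬p) there: g:T. ✓
g: successors {h}; □(q ∧ ¬p) there: h:T. ✓
h: successors {a}; □(q ∧ ¬p) there: a:F. ✗
Satisfying worlds: {c, e, f, g}.

4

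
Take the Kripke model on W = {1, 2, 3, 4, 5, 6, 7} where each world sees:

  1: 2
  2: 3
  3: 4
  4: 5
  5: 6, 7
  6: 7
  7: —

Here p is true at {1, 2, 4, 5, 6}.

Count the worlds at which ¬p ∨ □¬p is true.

1: ¬p is F, □¬p is F. ✗
2: ¬p is F, □¬p is T. ✓
3: ¬p is T, □¬p is F. ✓
4: ¬p is F, □¬p is F. ✗
5: ¬p is F, □¬p is F. ✗
6: ¬p is F, □¬p is T. ✓
7: ¬p is T, □¬p is T. ✓
Satisfying worlds: {2, 3, 6, 7}.

4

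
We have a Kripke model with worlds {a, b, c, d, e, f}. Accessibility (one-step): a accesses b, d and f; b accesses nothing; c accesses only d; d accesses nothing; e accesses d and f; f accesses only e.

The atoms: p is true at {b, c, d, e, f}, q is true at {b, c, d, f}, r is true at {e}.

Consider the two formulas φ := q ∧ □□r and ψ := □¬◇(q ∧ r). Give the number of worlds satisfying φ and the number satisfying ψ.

3 and 6

For q ∧ □□r:
a: q is F, □□r is T. ✗
b: q is T, □□r is T. ✓
c: q is T, □□r is T. ✓
d: q is T, □□r is T. ✓
e: q is F, □□r is T. ✗
f: q is T, □□r is F. ✗
— 3 worlds.
For □¬◇(q ∧ r):
a: successors {b, d, f}; ¬◇(q ∧ r) there: b:T, d:T, f:T. ✓
b: no successors, so □¬◇(q ∧ r) holds vacuously. ✓
c: successors {d}; ¬◇(q ∧ r) there: d:T. ✓
d: no successors, so □¬◇(q ∧ r) holds vacuously. ✓
e: successors {d, f}; ¬◇(q ∧ r) there: d:T, f:T. ✓
f: successors {e}; ¬◇(q ∧ r) there: e:T. ✓
— 6 worlds.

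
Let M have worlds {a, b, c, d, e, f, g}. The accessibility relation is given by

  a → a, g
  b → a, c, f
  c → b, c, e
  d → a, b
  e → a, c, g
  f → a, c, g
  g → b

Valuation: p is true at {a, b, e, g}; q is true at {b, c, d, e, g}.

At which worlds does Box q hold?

a: successors {a, g}; q there: a:F, g:T. ✗
b: successors {a, c, f}; q there: a:F, c:T, f:F. ✗
c: successors {b, c, e}; q there: b:T, c:T, e:T. ✓
d: successors {a, b}; q there: a:F, b:T. ✗
e: successors {a, c, g}; q there: a:F, c:T, g:T. ✗
f: successors {a, c, g}; q there: a:F, c:T, g:T. ✗
g: successors {b}; q there: b:T. ✓

{c, g}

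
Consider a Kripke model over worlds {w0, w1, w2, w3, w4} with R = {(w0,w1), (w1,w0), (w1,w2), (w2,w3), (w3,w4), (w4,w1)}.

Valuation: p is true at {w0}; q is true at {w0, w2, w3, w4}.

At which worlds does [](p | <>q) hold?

{w0, w1, w2, w4}

w0: successors {w1}; p | <>q there: w1:T. ✓
w1: successors {w0, w2}; p | <>q there: w0:T, w2:T. ✓
w2: successors {w3}; p | <>q there: w3:T. ✓
w3: successors {w4}; p | <>q there: w4:F. ✗
w4: successors {w1}; p | <>q there: w1:T. ✓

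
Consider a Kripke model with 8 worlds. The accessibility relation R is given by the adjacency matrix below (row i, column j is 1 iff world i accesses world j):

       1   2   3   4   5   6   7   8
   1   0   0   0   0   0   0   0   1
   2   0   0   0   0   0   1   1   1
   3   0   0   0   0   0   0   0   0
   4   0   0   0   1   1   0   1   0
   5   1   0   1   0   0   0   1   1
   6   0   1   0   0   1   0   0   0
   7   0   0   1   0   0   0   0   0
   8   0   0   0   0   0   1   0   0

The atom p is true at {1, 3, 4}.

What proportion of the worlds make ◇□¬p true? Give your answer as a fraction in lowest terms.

1: successors {8}; □¬p there: 8:T. ✓
2: successors {6, 7, 8}; □¬p there: 6:T, 7:F, 8:T. ✓
3: no successors, so ◇□¬p fails. ✗
4: successors {4, 5, 7}; □¬p there: 4:F, 5:F, 7:F. ✗
5: successors {1, 3, 7, 8}; □¬p there: 1:T, 3:T, 7:F, 8:T. ✓
6: successors {2, 5}; □¬p there: 2:T, 5:F. ✓
7: successors {3}; □¬p there: 3:T. ✓
8: successors {6}; □¬p there: 6:T. ✓
That's 6 of 8 worlds, so 6/8 = 3/4.

3/4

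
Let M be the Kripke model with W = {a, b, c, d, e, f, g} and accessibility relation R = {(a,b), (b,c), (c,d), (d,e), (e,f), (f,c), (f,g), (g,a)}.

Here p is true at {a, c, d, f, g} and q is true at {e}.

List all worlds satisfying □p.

a: successors {b}; p there: b:F. ✗
b: successors {c}; p there: c:T. ✓
c: successors {d}; p there: d:T. ✓
d: successors {e}; p there: e:F. ✗
e: successors {f}; p there: f:T. ✓
f: successors {c, g}; p there: c:T, g:T. ✓
g: successors {a}; p there: a:T. ✓

{b, c, e, f, g}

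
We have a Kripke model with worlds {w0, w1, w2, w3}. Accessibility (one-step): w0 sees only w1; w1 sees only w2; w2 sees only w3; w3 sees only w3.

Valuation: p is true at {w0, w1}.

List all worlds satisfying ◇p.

w0: successors {w1}; p there: w1:T. ✓
w1: successors {w2}; p there: w2:F. ✗
w2: successors {w3}; p there: w3:F. ✗
w3: successors {w3}; p there: w3:F. ✗

{w0}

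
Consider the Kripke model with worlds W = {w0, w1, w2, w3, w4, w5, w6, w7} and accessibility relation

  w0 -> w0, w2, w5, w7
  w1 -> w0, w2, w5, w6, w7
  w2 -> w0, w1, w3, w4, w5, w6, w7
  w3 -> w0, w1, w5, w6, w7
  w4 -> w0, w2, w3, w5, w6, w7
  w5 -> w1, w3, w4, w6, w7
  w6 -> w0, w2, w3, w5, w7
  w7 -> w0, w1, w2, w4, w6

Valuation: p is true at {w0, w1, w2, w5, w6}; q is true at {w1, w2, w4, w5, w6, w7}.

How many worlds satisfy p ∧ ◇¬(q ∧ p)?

5

w0: p is T, ◇¬(q ∧ p) is T. ✓
w1: p is T, ◇¬(q ∧ p) is T. ✓
w2: p is T, ◇¬(q ∧ p) is T. ✓
w3: p is F, ◇¬(q ∧ p) is T. ✗
w4: p is F, ◇¬(q ∧ p) is T. ✗
w5: p is T, ◇¬(q ∧ p) is T. ✓
w6: p is T, ◇¬(q ∧ p) is T. ✓
w7: p is F, ◇¬(q ∧ p) is T. ✗
Satisfying worlds: {w0, w1, w2, w5, w6}.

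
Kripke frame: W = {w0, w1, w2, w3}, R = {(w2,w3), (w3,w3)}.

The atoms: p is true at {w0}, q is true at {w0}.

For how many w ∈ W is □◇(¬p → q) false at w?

w0: no successors, so □◇(¬p → q) holds vacuously. ✓
w1: no successors, so □◇(¬p → q) holds vacuously. ✓
w2: successors {w3}; ◇(¬p → q) there: w3:F. ✗
w3: successors {w3}; ◇(¬p → q) there: w3:F. ✗
Satisfying worlds: {w0, w1}.
So □◇(¬p → q) fails at the other 2 worlds.

2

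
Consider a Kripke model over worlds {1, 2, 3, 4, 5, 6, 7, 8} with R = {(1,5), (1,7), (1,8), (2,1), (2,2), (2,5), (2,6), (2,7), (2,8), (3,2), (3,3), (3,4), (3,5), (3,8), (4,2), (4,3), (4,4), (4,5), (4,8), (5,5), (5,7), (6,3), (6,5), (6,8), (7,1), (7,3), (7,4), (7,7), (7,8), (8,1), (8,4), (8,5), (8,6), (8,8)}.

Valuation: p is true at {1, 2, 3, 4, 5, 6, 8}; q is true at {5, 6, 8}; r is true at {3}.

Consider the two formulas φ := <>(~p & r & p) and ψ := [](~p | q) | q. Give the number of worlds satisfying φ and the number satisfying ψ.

0 and 4

For <>(~p & r & p):
1: successors {5, 7, 8}; ~p & r & p there: 5:F, 7:F, 8:F. ✗
2: successors {1, 2, 5, 6, 7, 8}; ~p & r & p there: 1:F, 2:F, 5:F, 6:F, 7:F, 8:F. ✗
3: successors {2, 3, 4, 5, 8}; ~p & r & p there: 2:F, 3:F, 4:F, 5:F, 8:F. ✗
4: successors {2, 3, 4, 5, 8}; ~p & r & p there: 2:F, 3:F, 4:F, 5:F, 8:F. ✗
5: successors {5, 7}; ~p & r & p there: 5:F, 7:F. ✗
6: successors {3, 5, 8}; ~p & r & p there: 3:F, 5:F, 8:F. ✗
7: successors {1, 3, 4, 7, 8}; ~p & r & p there: 1:F, 3:F, 4:F, 7:F, 8:F. ✗
8: successors {1, 4, 5, 6, 8}; ~p & r & p there: 1:F, 4:F, 5:F, 6:F, 8:F. ✗
— 0 worlds.
For [](~p | q) | q:
1: [](~p | q) is T, q is F. ✓
2: [](~p | q) is F, q is F. ✗
3: [](~p | q) is F, q is F. ✗
4: [](~p | q) is F, q is F. ✗
5: [](~p | q) is T, q is T. ✓
6: [](~p | q) is F, q is T. ✓
7: [](~p | q) is F, q is F. ✗
8: [](~p | q) is F, q is T. ✓
— 4 worlds.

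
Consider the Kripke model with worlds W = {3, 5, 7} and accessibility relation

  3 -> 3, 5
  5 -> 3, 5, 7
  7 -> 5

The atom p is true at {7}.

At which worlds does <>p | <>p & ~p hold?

3: <>p is F, <>p & ~p is F. ✗
5: <>p is T, <>p & ~p is T. ✓
7: <>p is F, <>p & ~p is F. ✗

{5}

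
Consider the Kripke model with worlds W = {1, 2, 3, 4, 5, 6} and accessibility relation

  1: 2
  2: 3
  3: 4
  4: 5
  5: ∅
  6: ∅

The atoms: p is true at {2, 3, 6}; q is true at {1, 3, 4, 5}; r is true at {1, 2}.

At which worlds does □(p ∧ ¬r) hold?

1: successors {2}; p ∧ ¬r there: 2:F. ✗
2: successors {3}; p ∧ ¬r there: 3:T. ✓
3: successors {4}; p ∧ ¬r there: 4:F. ✗
4: successors {5}; p ∧ ¬r there: 5:F. ✗
5: no successors, so □(p ∧ ¬r) holds vacuously. ✓
6: no successors, so □(p ∧ ¬r) holds vacuously. ✓

{2, 5, 6}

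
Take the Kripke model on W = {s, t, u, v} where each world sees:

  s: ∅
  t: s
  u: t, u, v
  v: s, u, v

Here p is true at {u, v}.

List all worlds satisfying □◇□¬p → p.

{t, u, v}

s: □◇□¬p is T, p is F. ✗
t: □◇□¬p is F, p is F. ✓
u: □◇□¬p is T, p is T. ✓
v: □◇□¬p is F, p is T. ✓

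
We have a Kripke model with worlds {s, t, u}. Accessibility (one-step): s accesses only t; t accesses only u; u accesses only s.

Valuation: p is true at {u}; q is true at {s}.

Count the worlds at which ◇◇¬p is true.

2

s: successors {t}; ◇¬p there: t:F. ✗
t: successors {u}; ◇¬p there: u:T. ✓
u: successors {s}; ◇¬p there: s:T. ✓
Satisfying worlds: {t, u}.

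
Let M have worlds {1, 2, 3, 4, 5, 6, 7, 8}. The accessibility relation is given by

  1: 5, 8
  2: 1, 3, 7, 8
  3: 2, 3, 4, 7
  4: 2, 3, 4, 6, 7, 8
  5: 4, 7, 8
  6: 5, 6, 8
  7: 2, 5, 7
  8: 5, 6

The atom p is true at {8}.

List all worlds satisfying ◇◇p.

{1, 2, 3, 4, 5, 6, 7, 8}

1: successors {5, 8}; ◇p there: 5:T, 8:F. ✓
2: successors {1, 3, 7, 8}; ◇p there: 1:T, 3:F, 7:F, 8:F. ✓
3: successors {2, 3, 4, 7}; ◇p there: 2:T, 3:F, 4:T, 7:F. ✓
4: successors {2, 3, 4, 6, 7, 8}; ◇p there: 2:T, 3:F, 4:T, 6:T, 7:F, 8:F. ✓
5: successors {4, 7, 8}; ◇p there: 4:T, 7:F, 8:F. ✓
6: successors {5, 6, 8}; ◇p there: 5:T, 6:T, 8:F. ✓
7: successors {2, 5, 7}; ◇p there: 2:T, 5:T, 7:F. ✓
8: successors {5, 6}; ◇p there: 5:T, 6:T. ✓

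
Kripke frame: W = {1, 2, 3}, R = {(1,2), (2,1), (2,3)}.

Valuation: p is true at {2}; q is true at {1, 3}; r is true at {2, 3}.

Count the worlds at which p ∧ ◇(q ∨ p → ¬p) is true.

1: p is F, ◇(q ∨ p → ¬p) is F. ✗
2: p is T, ◇(q ∨ p → ¬p) is T. ✓
3: p is F, ◇(q ∨ p → ¬p) is F. ✗
Satisfying worlds: {2}.

1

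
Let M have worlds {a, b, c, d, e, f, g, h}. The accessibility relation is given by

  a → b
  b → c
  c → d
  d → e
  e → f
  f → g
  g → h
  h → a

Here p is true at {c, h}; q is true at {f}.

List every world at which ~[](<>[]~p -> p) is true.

{a, c, d, f}

a: [](<>[]~p -> p) is F. ✓
b: [](<>[]~p -> p) is T. ✗
c: [](<>[]~p -> p) is F. ✓
d: [](<>[]~p -> p) is F. ✓
e: [](<>[]~p -> p) is T. ✗
f: [](<>[]~p -> p) is F. ✓
g: [](<>[]~p -> p) is T. ✗
h: [](<>[]~p -> p) is T. ✗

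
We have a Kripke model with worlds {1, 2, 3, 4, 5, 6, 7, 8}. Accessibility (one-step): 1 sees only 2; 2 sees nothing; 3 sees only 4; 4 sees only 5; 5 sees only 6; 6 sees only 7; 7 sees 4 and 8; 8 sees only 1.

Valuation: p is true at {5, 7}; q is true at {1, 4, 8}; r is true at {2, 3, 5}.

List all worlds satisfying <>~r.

1: successors {2}; ~r there: 2:F. ✗
2: no successors, so <>~r fails. ✗
3: successors {4}; ~r there: 4:T. ✓
4: successors {5}; ~r there: 5:F. ✗
5: successors {6}; ~r there: 6:T. ✓
6: successors {7}; ~r there: 7:T. ✓
7: successors {4, 8}; ~r there: 4:T, 8:T. ✓
8: successors {1}; ~r there: 1:T. ✓

{3, 5, 6, 7, 8}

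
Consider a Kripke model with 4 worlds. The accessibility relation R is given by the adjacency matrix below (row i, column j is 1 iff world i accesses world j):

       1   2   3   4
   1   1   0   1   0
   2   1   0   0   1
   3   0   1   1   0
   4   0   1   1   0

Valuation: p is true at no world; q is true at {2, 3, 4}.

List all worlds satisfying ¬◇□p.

1: ◇□p is F. ✓
2: ◇□p is F. ✓
3: ◇□p is F. ✓
4: ◇□p is F. ✓

{1, 2, 3, 4}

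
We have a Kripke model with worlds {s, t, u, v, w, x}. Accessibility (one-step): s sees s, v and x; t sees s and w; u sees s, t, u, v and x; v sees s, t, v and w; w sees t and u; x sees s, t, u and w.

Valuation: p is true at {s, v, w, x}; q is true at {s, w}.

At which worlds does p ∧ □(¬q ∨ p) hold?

{s, v, w, x}

s: p is T, □(¬q ∨ p) is T. ✓
t: p is F, □(¬q ∨ p) is T. ✗
u: p is F, □(¬q ∨ p) is T. ✗
v: p is T, □(¬q ∨ p) is T. ✓
w: p is T, □(¬q ∨ p) is T. ✓
x: p is T, □(¬q ∨ p) is T. ✓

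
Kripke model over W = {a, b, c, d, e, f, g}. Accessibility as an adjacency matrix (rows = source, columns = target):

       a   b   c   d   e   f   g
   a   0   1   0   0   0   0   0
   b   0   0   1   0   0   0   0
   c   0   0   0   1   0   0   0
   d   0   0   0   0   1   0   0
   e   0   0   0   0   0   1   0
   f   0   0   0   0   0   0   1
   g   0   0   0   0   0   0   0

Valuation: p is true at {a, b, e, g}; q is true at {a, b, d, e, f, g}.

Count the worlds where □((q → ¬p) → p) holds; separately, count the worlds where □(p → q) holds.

4 and 7

For □((q → ¬p) → p):
a: successors {b}; (q → ¬p) → p there: b:T. ✓
b: successors {c}; (q → ¬p) → p there: c:F. ✗
c: successors {d}; (q → ¬p) → p there: d:F. ✗
d: successors {e}; (q → ¬p) → p there: e:T. ✓
e: successors {f}; (q → ¬p) → p there: f:F. ✗
f: successors {g}; (q → ¬p) → p there: g:T. ✓
g: no successors, so □((q → ¬p) → p) holds vacuously. ✓
— 4 worlds.
For □(p → q):
a: successors {b}; p → q there: b:T. ✓
b: successors {c}; p → q there: c:T. ✓
c: successors {d}; p → q there: d:T. ✓
d: successors {e}; p → q there: e:T. ✓
e: successors {f}; p → q there: f:T. ✓
f: successors {g}; p → q there: g:T. ✓
g: no successors, so □(p → q) holds vacuously. ✓
— 7 worlds.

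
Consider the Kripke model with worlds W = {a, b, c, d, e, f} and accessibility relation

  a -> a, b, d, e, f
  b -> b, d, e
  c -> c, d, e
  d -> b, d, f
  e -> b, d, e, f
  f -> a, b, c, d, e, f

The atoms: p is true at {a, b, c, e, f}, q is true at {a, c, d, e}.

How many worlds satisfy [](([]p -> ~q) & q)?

1

a: successors {a, b, d, e, f}; ([]p -> ~q) & q there: a:T, b:F, d:T, e:T, f:F. ✗
b: successors {b, d, e}; ([]p -> ~q) & q there: b:F, d:T, e:T. ✗
c: successors {c, d, e}; ([]p -> ~q) & q there: c:T, d:T, e:T. ✓
d: successors {b, d, f}; ([]p -> ~q) & q there: b:F, d:T, f:F. ✗
e: successors {b, d, e, f}; ([]p -> ~q) & q there: b:F, d:T, e:T, f:F. ✗
f: successors {a, b, c, d, e, f}; ([]p -> ~q) & q there: a:T, b:F, c:T, d:T, e:T, f:F. ✗
Satisfying worlds: {c}.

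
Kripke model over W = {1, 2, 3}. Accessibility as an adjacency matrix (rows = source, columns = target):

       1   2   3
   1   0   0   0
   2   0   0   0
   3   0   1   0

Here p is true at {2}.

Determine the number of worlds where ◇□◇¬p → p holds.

1: ◇□◇¬p is F, p is F. ✓
2: ◇□◇¬p is F, p is T. ✓
3: ◇□◇¬p is T, p is F. ✗
Satisfying worlds: {1, 2}.

2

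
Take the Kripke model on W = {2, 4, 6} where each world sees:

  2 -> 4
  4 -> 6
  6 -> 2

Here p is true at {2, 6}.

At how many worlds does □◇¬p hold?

2: successors {4}; ◇¬p there: 4:F. ✗
4: successors {6}; ◇¬p there: 6:F. ✗
6: successors {2}; ◇¬p there: 2:T. ✓
Satisfying worlds: {6}.

1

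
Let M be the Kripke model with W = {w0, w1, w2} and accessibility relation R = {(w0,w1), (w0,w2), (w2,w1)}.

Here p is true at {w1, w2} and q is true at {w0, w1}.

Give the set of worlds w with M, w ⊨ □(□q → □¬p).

{w1, w2}

w0: successors {w1, w2}; □q → □¬p there: w1:T, w2:F. ✗
w1: no successors, so □(□q → □¬p) holds vacuously. ✓
w2: successors {w1}; □q → □¬p there: w1:T. ✓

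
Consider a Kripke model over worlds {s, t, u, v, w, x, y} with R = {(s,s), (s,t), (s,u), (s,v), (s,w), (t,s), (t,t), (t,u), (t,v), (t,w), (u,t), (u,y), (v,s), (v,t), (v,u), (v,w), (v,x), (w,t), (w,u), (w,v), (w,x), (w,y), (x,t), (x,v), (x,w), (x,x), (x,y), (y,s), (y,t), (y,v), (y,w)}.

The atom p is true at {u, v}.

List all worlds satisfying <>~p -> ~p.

s: <>~p is T, ~p is T. ✓
t: <>~p is T, ~p is T. ✓
u: <>~p is T, ~p is F. ✗
v: <>~p is T, ~p is F. ✗
w: <>~p is T, ~p is T. ✓
x: <>~p is T, ~p is T. ✓
y: <>~p is T, ~p is T. ✓

{s, t, w, x, y}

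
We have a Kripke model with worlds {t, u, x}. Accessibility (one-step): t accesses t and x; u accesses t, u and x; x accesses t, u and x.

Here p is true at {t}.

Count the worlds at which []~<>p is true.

0

t: successors {t, x}; ~<>p there: t:F, x:F. ✗
u: successors {t, u, x}; ~<>p there: t:F, u:F, x:F. ✗
x: successors {t, u, x}; ~<>p there: t:F, u:F, x:F. ✗
Satisfying worlds: ∅.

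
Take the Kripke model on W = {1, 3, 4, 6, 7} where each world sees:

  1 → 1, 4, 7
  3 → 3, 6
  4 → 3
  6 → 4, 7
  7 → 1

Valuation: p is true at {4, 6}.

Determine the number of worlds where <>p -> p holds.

3

1: <>p is T, p is F. ✗
3: <>p is T, p is F. ✗
4: <>p is F, p is T. ✓
6: <>p is T, p is T. ✓
7: <>p is F, p is F. ✓
Satisfying worlds: {4, 6, 7}.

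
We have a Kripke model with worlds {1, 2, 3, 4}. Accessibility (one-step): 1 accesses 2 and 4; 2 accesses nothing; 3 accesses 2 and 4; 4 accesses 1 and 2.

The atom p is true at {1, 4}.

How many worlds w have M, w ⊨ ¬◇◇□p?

1: ◇◇□p is T. ✗
2: ◇◇□p is F. ✓
3: ◇◇□p is T. ✗
4: ◇◇□p is T. ✗
Satisfying worlds: {2}.

1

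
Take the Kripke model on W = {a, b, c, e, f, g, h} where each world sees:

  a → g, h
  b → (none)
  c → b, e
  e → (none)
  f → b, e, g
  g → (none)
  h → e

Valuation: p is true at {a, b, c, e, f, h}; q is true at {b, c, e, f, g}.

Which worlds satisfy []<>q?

a: successors {g, h}; <>q there: g:F, h:T. ✗
b: no successors, so []<>q holds vacuously. ✓
c: successors {b, e}; <>q there: b:F, e:F. ✗
e: no successors, so []<>q holds vacuously. ✓
f: successors {b, e, g}; <>q there: b:F, e:F, g:F. ✗
g: no successors, so []<>q holds vacuously. ✓
h: successors {e}; <>q there: e:F. ✗

{b, e, g}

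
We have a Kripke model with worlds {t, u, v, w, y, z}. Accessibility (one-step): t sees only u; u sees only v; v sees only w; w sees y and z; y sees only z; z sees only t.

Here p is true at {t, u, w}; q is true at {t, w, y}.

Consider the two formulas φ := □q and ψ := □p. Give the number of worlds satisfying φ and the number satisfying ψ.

For □q:
t: successors {u}; q there: u:F. ✗
u: successors {v}; q there: v:F. ✗
v: successors {w}; q there: w:T. ✓
w: successors {y, z}; q there: y:T, z:F. ✗
y: successors {z}; q there: z:F. ✗
z: successors {t}; q there: t:T. ✓
— 2 worlds.
For □p:
t: successors {u}; p there: u:T. ✓
u: successors {v}; p there: v:F. ✗
v: successors {w}; p there: w:T. ✓
w: successors {y, z}; p there: y:F, z:F. ✗
y: successors {z}; p there: z:F. ✗
z: successors {t}; p there: t:T. ✓
— 3 worlds.

2 and 3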